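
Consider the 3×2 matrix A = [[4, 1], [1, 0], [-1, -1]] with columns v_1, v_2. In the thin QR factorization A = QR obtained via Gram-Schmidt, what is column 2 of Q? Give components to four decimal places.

q_2 = (-0.1421, -0.3553, -0.9239)

v_1 = (4, 1, -1); ‖v_1‖ = 4.2426, so q_1 = (0.9428, 0.2357, -0.2357).
q_1·v_2 = 0.9428·1 + 0.2357·0 + (-0.2357)·(-1) = 1.1785.
u_2 = v_2 − 1.1785·q_1 = (-0.1111, -0.2778, -0.7222).
‖u_2‖ = 0.7817, so q_2 = (-0.1421, -0.3553, -0.9239).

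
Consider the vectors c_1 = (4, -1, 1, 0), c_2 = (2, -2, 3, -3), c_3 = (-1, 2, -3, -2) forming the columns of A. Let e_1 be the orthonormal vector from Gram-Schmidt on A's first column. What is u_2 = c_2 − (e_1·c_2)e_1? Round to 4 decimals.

u_2 = (-0.8889, -1.2778, 2.2778, -3.0000)

e_1 = c_1/‖c_1‖ = (4, -1, 1, 0)/4.2426 = (0.9428, -0.2357, 0.2357, 0.0000).
r_{12} = e_1·c_2 = 3.0641.
u_2 = c_2 − 3.0641·e_1 = (-0.8889, -1.2778, 2.2778, -3.0000).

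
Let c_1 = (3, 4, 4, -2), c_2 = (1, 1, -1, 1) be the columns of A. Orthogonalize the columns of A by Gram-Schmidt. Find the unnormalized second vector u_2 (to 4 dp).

u_2 = (0.9333, 0.9111, -1.0889, 1.0444)

c_1 = (3, 4, 4, -2); ‖c_1‖ = 6.7082, so e_1 = (0.4472, 0.5963, 0.5963, -0.2981).
e_1·c_2 = 0.4472·1 + 0.5963·1 + 0.5963·(-1) + (-0.2981)·1 = 0.1491.
u_2 = c_2 − 0.1491·e_1 = (0.9333, 0.9111, -1.0889, 1.0444).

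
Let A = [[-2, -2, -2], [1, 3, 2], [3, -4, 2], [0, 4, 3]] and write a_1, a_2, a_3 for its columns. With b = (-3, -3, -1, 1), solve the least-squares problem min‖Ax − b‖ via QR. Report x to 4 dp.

a_1 = (-2, 1, 3, 0); ‖a_1‖ = 3.7417, so e_1 = (-0.5345, 0.2673, 0.8018, 0.0000).
e_1·a_2 = (-0.5345)·(-2) + 0.2673·3 + 0.8018·(-4) + 0.0000·4 = -1.3363.
u_2 = a_2 + 1.3363·e_1 = (-2.7143, 3.3571, -2.9286, 4.0000).
‖u_2‖ = 6.5738, so e_2 = (-0.4129, 0.5107, -0.4455, 0.6085).
e_1·a_3 = (-0.5345)·(-2) + 0.2673·2 + 0.8018·2 + 0.0000·3 = 3.2071; e_2·a_3 = (-0.4129)·(-2) + 0.5107·2 + (-0.4455)·2 + 0.6085·3 = 2.7816.
u_3 = a_3 − 3.2071·e_1 − 2.7816·e_2 = (0.8628, -0.2777, 0.6678, 1.3074).
‖u_3‖ = 1.7254, so e_3 = (0.5001, -0.1609, 0.3870, 0.7578).
Qᵀb = (0.0000, 0.7606, -0.6466).
Back-substitute: x_3 = -0.6466/1.7254 = -0.3748.
x_2 = (0.7606 − 2.7816·(-0.3748))/6.5738 = 0.2743.
x_1 = (0.0000 + 1.3363·0.2743 − 3.2071·(-0.3748))/3.7417 = 0.4192.

x = (0.4192, 0.2743, -0.3748)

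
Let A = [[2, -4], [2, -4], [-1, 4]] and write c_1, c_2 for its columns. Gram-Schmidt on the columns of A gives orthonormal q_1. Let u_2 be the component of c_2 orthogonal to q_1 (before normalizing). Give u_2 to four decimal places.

c_1 = (2, 2, -1); ‖c_1‖ = 3.0000, so q_1 = (0.6667, 0.6667, -0.3333).
q_1·c_2 = 0.6667·(-4) + 0.6667·(-4) + (-0.3333)·4 = -6.6667.
u_2 = c_2 + 6.6667·q_1 = (0.4444, 0.4444, 1.7778).

u_2 = (0.4444, 0.4444, 1.7778)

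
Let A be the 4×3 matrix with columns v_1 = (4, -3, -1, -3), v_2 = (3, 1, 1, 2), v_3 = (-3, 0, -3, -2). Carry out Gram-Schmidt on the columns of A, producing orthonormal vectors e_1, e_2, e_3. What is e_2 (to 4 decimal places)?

v_1 = (4, -3, -1, -3); ‖v_1‖ = 5.9161, so e_1 = (0.6761, -0.5071, -0.1690, -0.5071).
e_1·v_2 = 0.6761·3 + (-0.5071)·1 + (-0.1690)·1 + (-0.5071)·2 = 0.3381.
u_2 = v_2 − 0.3381·e_1 = (2.7714, 1.1714, 1.0571, 2.1714).
‖u_2‖ = 3.8582, so e_2 = (0.7183, 0.3036, 0.2740, 0.5628).

e_2 = (0.7183, 0.3036, 0.2740, 0.5628)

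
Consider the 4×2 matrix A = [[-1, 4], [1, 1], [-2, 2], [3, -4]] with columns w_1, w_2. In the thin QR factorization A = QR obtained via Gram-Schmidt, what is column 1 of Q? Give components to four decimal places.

q_1 = w_1/‖w_1‖ = (-1, 1, -2, 3)/3.8730 = (-0.2582, 0.2582, -0.5164, 0.7746).

q_1 = (-0.2582, 0.2582, -0.5164, 0.7746)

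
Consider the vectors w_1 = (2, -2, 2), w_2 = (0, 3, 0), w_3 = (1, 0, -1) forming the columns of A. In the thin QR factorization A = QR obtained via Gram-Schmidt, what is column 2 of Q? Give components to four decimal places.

q_2 = (0.4082, 0.8165, 0.4082)

q_1 = w_1/‖w_1‖ = (2, -2, 2)/3.4641 = (0.5774, -0.5774, 0.5774).
r_{12} = q_1·w_2 = -1.7321.
u_2 = w_2 + 1.7321·q_1 = (1.0000, 2.0000, 1.0000).
‖u_2‖ = 2.4495, so q_2 = (0.4082, 0.8165, 0.4082).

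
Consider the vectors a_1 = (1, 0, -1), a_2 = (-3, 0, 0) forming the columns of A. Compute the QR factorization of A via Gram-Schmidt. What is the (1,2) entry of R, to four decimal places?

q_1 = a_1/‖a_1‖ = (1, 0, -1)/1.4142 = (0.7071, 0.0000, -0.7071).
r_{12} = q_1·a_2 = -2.1213.

r_{12} = -2.1213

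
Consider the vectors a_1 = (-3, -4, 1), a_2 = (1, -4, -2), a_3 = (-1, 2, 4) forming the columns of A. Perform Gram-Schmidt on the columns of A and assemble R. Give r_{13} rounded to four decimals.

q_1 = a_1/‖a_1‖ = (-3, -4, 1)/5.0990 = (-0.5883, -0.7845, 0.1961).
r_{13} = q_1·a_3 = -0.1961.

r_{13} = -0.1961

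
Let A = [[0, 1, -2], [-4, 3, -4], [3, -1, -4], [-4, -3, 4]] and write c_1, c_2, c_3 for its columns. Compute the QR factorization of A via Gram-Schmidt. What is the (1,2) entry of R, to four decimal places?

c_1 = (0, -4, 3, -4); ‖c_1‖ = 6.4031, so e_1 = (0.0000, -0.6247, 0.4685, -0.6247).
r_{12} = e_1·c_2 = -0.4685.

r_{12} = -0.4685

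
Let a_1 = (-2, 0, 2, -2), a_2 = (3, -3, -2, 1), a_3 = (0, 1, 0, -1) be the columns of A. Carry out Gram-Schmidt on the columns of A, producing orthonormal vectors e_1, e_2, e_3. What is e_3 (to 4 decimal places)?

e_3 = (0.4513, 0.3982, -0.2920, -0.7433)

a_1 = (-2, 0, 2, -2); ‖a_1‖ = 3.4641, so e_1 = (-0.5774, 0.0000, 0.5774, -0.5774).
e_1·a_2 = (-0.5774)·3 + 0.0000·(-3) + 0.5774·(-2) + (-0.5774)·1 = -3.4641.
u_2 = a_2 + 3.4641·e_1 = (1.0000, -3.0000, 0.0000, -1.0000).
‖u_2‖ = 3.3166, so e_2 = (0.3015, -0.9045, 0.0000, -0.3015).
e_1·a_3 = (-0.5774)·0 + 0.0000·1 + 0.5774·0 + (-0.5774)·(-1) = 0.5774; e_2·a_3 = 0.3015·0 + (-0.9045)·1 + 0.0000·0 + (-0.3015)·(-1) = -0.6030.
u_3 = a_3 − 0.5774·e_1 + 0.6030·e_2 = (0.5152, 0.4545, -0.3333, -0.8485).
‖u_3‖ = 1.1415, so e_3 = (0.4513, 0.3982, -0.2920, -0.7433).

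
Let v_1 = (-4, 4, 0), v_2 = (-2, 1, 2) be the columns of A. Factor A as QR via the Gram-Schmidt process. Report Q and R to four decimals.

Q = [[-0.7071, -0.2357], [0.7071, -0.2357], [0.0000, 0.9428]], R = [[5.6569, 2.1213], [0.0000, 2.1213]]

v_1 = (-4, 4, 0); ‖v_1‖ = 5.6569, so q_1 = (-0.7071, 0.7071, 0.0000).
q_1·v_2 = (-0.7071)·(-2) + 0.7071·1 + 0.0000·2 = 2.1213.
u_2 = v_2 − 2.1213·q_1 = (-0.5000, -0.5000, 2.0000).
‖u_2‖ = 2.1213, so q_2 = (-0.2357, -0.2357, 0.9428).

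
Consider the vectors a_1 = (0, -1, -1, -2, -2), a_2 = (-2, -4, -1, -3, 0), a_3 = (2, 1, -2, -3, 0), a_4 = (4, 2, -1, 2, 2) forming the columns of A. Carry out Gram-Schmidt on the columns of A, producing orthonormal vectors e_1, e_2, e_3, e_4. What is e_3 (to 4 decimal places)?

e_1 = a_1/‖a_1‖ = (0, -1, -1, -2, -2)/3.1623 = (0.0000, -0.3162, -0.3162, -0.6325, -0.6325).
r_{12} = e_1·a_2 = 3.4785.
u_2 = a_2 − 3.4785·e_1 = (-2.0000, -2.9000, 0.1000, -0.8000, 2.2000).
‖u_2‖ = 4.2308, so e_2 = (-0.4727, -0.6854, 0.0236, -0.1891, 0.5200).
r_{13} = e_1·a_3 = 2.2136; r_{23} = e_2·a_3 = -1.1109.
u_3 = a_3 − 2.2136·e_1 + 1.1109·e_2 = (1.4749, 0.9385, -1.2737, -1.8101, 1.9777).
‖u_3‖ = 3.4447, so e_3 = (0.4282, 0.2725, -0.3698, -0.5255, 0.5741).

e_3 = (0.4282, 0.2725, -0.3698, -0.5255, 0.5741)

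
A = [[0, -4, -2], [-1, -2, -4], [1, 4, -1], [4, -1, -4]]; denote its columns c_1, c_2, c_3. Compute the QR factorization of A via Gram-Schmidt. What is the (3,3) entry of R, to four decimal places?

c_1 = (0, -1, 1, 4); ‖c_1‖ = 4.2426, so e_1 = (0.0000, -0.2357, 0.2357, 0.9428).
e_1·c_2 = 0.0000·(-4) + (-0.2357)·(-2) + 0.2357·4 + 0.9428·(-1) = 0.4714.
u_2 = c_2 − 0.4714·e_1 = (-4.0000, -1.8889, 3.8889, -1.4444).
‖u_2‖ = 6.0645, so e_2 = (-0.6596, -0.3115, 0.6413, -0.2382).
e_1·c_3 = 0.0000·(-2) + (-0.2357)·(-4) + 0.2357·(-1) + 0.9428·(-4) = -3.0641; e_2·c_3 = (-0.6596)·(-2) + (-0.3115)·(-4) + 0.6413·(-1) + (-0.2382)·(-4) = 2.8765.
u_3 = c_3 + 3.0641·e_1 − 2.8765·e_2 = (-0.1027, -3.8263, -2.1224, -0.4260).
r_{33} = ‖u_3‖ = 4.3974.

r_{33} = 4.3974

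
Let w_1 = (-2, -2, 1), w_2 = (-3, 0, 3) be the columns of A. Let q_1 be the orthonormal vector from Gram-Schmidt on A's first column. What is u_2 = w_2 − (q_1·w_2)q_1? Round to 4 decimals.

u_2 = (-1.0000, 2.0000, 2.0000)

w_1 = (-2, -2, 1); ‖w_1‖ = 3.0000, so q_1 = (-0.6667, -0.6667, 0.3333).
q_1·w_2 = (-0.6667)·(-3) + (-0.6667)·0 + 0.3333·3 = 3.0000.
u_2 = w_2 − 3.0000·q_1 = (-1.0000, 2.0000, 2.0000).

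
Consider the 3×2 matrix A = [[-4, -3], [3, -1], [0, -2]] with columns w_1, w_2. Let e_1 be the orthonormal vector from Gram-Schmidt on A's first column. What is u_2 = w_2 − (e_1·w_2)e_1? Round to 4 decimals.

u_2 = (-1.5600, -2.0800, -2.0000)

e_1 = w_1/‖w_1‖ = (-4, 3, 0)/5.0000 = (-0.8000, 0.6000, 0.0000).
r_{12} = e_1·w_2 = 1.8000.
u_2 = w_2 − 1.8000·e_1 = (-1.5600, -2.0800, -2.0000).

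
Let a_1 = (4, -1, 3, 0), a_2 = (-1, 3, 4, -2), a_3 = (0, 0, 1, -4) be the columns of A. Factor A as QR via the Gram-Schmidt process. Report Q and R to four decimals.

e_1 = a_1/‖a_1‖ = (4, -1, 3, 0)/5.0990 = (0.7845, -0.1961, 0.5883, 0.0000).
r_{12} = e_1·a_2 = 0.9806.
u_2 = a_2 − 0.9806·e_1 = (-1.7692, 3.1923, 3.4231, -2.0000).
‖u_2‖ = 5.3887, so e_2 = (-0.3283, 0.5924, 0.6352, -0.3711).
r_{13} = e_1·a_3 = 0.5883; r_{23} = e_2·a_3 = 2.1198.
u_3 = a_3 − 0.5883·e_1 − 2.1198·e_2 = (0.2344, -1.1404, -0.6927, -3.2132).
‖u_3‖ = 3.4872, so e_3 = (0.0672, -0.3270, -0.1986, -0.9215).

Q = [[0.7845, -0.3283, 0.0672], [-0.1961, 0.5924, -0.3270], [0.5883, 0.6352, -0.1986], [0.0000, -0.3711, -0.9215]], R = [[5.0990, 0.9806, 0.5883], [0.0000, 5.3887, 2.1198], [0.0000, 0.0000, 3.4872]]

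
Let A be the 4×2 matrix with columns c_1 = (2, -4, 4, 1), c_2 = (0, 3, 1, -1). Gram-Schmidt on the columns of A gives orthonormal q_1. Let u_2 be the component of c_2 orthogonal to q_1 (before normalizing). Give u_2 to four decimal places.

c_1 = (2, -4, 4, 1); ‖c_1‖ = 6.0828, so q_1 = (0.3288, -0.6576, 0.6576, 0.1644).
q_1·c_2 = 0.3288·0 + (-0.6576)·3 + 0.6576·1 + 0.1644·(-1) = -1.4796.
u_2 = c_2 + 1.4796·q_1 = (0.4865, 2.0270, 1.9730, -0.7568).

u_2 = (0.4865, 2.0270, 1.9730, -0.7568)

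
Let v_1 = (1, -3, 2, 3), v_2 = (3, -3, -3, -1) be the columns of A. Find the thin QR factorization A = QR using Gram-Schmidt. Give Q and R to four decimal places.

v_1 = (1, -3, 2, 3); ‖v_1‖ = 4.7958, so e_1 = (0.2085, -0.6255, 0.4170, 0.6255).
e_1·v_2 = 0.2085·3 + (-0.6255)·(-3) + 0.4170·(-3) + 0.6255·(-1) = 0.6255.
u_2 = v_2 − 0.6255·e_1 = (2.8696, -2.6087, -3.2609, -1.3913).
‖u_2‖ = 5.2544, so e_2 = (0.5461, -0.4965, -0.6206, -0.2648).

Q = [[0.2085, 0.5461], [-0.6255, -0.4965], [0.4170, -0.6206], [0.6255, -0.2648]], R = [[4.7958, 0.6255], [0.0000, 5.2544]]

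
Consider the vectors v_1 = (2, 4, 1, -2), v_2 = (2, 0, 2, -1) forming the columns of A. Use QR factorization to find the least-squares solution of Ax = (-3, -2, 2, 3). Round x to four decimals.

v_1 = (2, 4, 1, -2); ‖v_1‖ = 5.0000, so q_1 = (0.4000, 0.8000, 0.2000, -0.4000).
q_1·v_2 = 0.4000·2 + 0.8000·0 + 0.2000·2 + (-0.4000)·(-1) = 1.6000.
u_2 = v_2 − 1.6000·q_1 = (1.3600, -1.2800, 1.6800, -0.3600).
‖u_2‖ = 2.5377, so q_2 = (0.5359, -0.5044, 0.6620, -0.1419).
Qᵀb = (-3.6000, 0.2995).
Back-substitute: x_2 = 0.2995/2.5377 = 0.1180.
x_1 = (-3.6000 − 1.6000·0.1180)/5.0000 = -0.7578.

x = (-0.7578, 0.1180)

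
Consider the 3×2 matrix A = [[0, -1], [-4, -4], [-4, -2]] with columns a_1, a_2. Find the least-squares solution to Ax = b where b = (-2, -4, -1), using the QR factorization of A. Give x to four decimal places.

x = (-0.6250, 1.6667)

a_1 = (0, -4, -4); ‖a_1‖ = 5.6569, so q_1 = (0.0000, -0.7071, -0.7071).
q_1·a_2 = 0.0000·(-1) + (-0.7071)·(-4) + (-0.7071)·(-2) = 4.2426.
u_2 = a_2 − 4.2426·q_1 = (-1.0000, -1.0000, 1.0000).
‖u_2‖ = 1.7321, so q_2 = (-0.5774, -0.5774, 0.5774).
Qᵀb = (3.5355, 2.8868).
Back-substitute: x_2 = 2.8868/1.7321 = 1.6667.
x_1 = (3.5355 − 4.2426·1.6667)/5.6569 = -0.6250.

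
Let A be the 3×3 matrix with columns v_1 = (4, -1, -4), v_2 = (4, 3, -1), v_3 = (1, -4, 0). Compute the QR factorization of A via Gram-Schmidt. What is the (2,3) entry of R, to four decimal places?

r_{23} = -2.9191

v_1 = (4, -1, -4); ‖v_1‖ = 5.7446, so q_1 = (0.6963, -0.1741, -0.6963).
q_1·v_2 = 0.6963·4 + (-0.1741)·3 + (-0.6963)·(-1) = 2.9593.
u_2 = v_2 − 2.9593·q_1 = (1.9394, 3.5152, 1.0606).
‖u_2‖ = 4.1524, so q_2 = (0.4671, 0.8465, 0.2554).
r_{23} = q_2·v_3 = -2.9191.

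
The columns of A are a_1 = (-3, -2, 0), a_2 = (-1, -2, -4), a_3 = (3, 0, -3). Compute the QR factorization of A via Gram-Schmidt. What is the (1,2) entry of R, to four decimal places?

r_{12} = 1.9415

e_1 = a_1/‖a_1‖ = (-3, -2, 0)/3.6056 = (-0.8321, -0.5547, 0.0000).
r_{12} = e_1·a_2 = 1.9415.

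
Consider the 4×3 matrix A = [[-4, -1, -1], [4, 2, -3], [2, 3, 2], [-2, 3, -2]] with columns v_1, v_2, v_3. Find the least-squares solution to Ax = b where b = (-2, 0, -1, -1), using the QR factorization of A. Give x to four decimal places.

x = (0.2973, -0.3245, 0.0210)

v_1 = (-4, 4, 2, -2); ‖v_1‖ = 6.3246, so q_1 = (-0.6325, 0.6325, 0.3162, -0.3162).
q_1·v_2 = (-0.6325)·(-1) + 0.6325·2 + 0.3162·3 + (-0.3162)·3 = 1.8974.
u_2 = v_2 − 1.8974·q_1 = (0.2000, 0.8000, 2.4000, 3.6000).
‖u_2‖ = 4.4045, so q_2 = (0.0454, 0.1816, 0.5449, 0.8173).
q_1·v_3 = (-0.6325)·(-1) + 0.6325·(-3) + 0.3162·2 + (-0.3162)·(-2) = 0.0000; q_2·v_3 = 0.0454·(-1) + 0.1816·(-3) + 0.5449·2 + 0.8173·(-2) = -1.1352.
u_3 = v_3 + 0.0000·q_1 + 1.1352·q_2 = (-0.9485, -2.7938, 2.6186, -1.0722).
‖u_3‖ = 4.0880, so q_3 = (-0.2320, -0.6834, 0.6406, -0.2623).
Qᵀb = (1.2649, -1.4530, 0.0857).
Back-substitute: x_3 = 0.0857/4.0880 = 0.0210.
x_2 = (-1.4530 + 1.1352·0.0210)/4.4045 = -0.3245.
x_1 = (1.2649 − 1.8974·(-0.3245) + 0.0000·0.0210)/6.3246 = 0.2973.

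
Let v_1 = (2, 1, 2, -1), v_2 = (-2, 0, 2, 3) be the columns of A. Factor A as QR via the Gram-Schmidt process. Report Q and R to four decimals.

Q = [[0.6325, -0.3489], [0.3162, 0.0748], [0.6325, 0.6480], [-0.3162, 0.6729]], R = [[3.1623, -0.9487], [0.0000, 4.0125]]

v_1 = (2, 1, 2, -1); ‖v_1‖ = 3.1623, so q_1 = (0.6325, 0.3162, 0.6325, -0.3162).
q_1·v_2 = 0.6325·(-2) + 0.3162·0 + 0.6325·2 + (-0.3162)·3 = -0.9487.
u_2 = v_2 + 0.9487·q_1 = (-1.4000, 0.3000, 2.6000, 2.7000).
‖u_2‖ = 4.0125, so q_2 = (-0.3489, 0.0748, 0.6480, 0.6729).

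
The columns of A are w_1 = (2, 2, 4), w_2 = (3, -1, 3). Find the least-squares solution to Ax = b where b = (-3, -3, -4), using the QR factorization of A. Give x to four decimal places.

w_1 = (2, 2, 4); ‖w_1‖ = 4.8990, so q_1 = (0.4082, 0.4082, 0.8165).
q_1·w_2 = 0.4082·3 + 0.4082·(-1) + 0.8165·3 = 3.2660.
u_2 = w_2 − 3.2660·q_1 = (1.6667, -2.3333, 0.3333).
‖u_2‖ = 2.8868, so q_2 = (0.5774, -0.8083, 0.1155).
Qᵀb = (-5.7155, 0.2309).
Back-substitute: x_2 = 0.2309/2.8868 = 0.0800.
x_1 = (-5.7155 − 3.2660·0.0800)/4.8990 = -1.2200.

x = (-1.2200, 0.0800)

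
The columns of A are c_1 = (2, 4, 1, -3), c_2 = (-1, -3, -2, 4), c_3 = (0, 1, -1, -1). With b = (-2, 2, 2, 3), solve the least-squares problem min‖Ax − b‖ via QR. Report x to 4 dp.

x = (0.7121, 0.5455, -1.5152)

c_1 = (2, 4, 1, -3); ‖c_1‖ = 5.4772, so q_1 = (0.3651, 0.7303, 0.1826, -0.5477).
q_1·c_2 = 0.3651·(-1) + 0.7303·(-3) + 0.1826·(-2) + (-0.5477)·4 = -5.1121.
u_2 = c_2 + 5.1121·q_1 = (0.8667, 0.7333, -1.0667, 1.2000).
‖u_2‖ = 1.9664, so q_2 = (0.4407, 0.3729, -0.5425, 0.6103).
q_1·c_3 = 0.3651·0 + 0.7303·1 + 0.1826·(-1) + (-0.5477)·(-1) = 1.0954; q_2·c_3 = 0.4407·0 + 0.3729·1 + (-0.5425)·(-1) + 0.6103·(-1) = 0.3051.
u_3 = c_3 − 1.0954·q_1 − 0.3051·q_2 = (-0.5345, 0.0862, -1.0345, -0.5862).
‖u_3‖ = 1.3065, so q_3 = (-0.4091, 0.0660, -0.7918, -0.4487).
Qᵀb = (-0.5477, 0.6103, -1.9795).
Back-substitute: x_3 = -1.9795/1.3065 = -1.5152.
x_2 = (0.6103 − 0.3051·(-1.5152))/1.9664 = 0.5455.
x_1 = (-0.5477 + 5.1121·0.5455 − 1.0954·(-1.5152))/5.4772 = 0.7121.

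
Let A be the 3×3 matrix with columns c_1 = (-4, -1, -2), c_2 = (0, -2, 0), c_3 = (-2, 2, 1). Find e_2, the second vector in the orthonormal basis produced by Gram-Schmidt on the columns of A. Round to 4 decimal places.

e_2 = (0.1952, -0.9759, 0.0976)

c_1 = (-4, -1, -2); ‖c_1‖ = 4.5826, so e_1 = (-0.8729, -0.2182, -0.4364).
e_1·c_2 = (-0.8729)·0 + (-0.2182)·(-2) + (-0.4364)·0 = 0.4364.
u_2 = c_2 − 0.4364·e_1 = (0.3810, -1.9048, 0.1905).
‖u_2‖ = 1.9518, so e_2 = (0.1952, -0.9759, 0.0976).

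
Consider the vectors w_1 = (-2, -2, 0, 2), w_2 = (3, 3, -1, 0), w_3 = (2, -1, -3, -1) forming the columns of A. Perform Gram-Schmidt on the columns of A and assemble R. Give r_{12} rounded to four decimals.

q_1 = w_1/‖w_1‖ = (-2, -2, 0, 2)/3.4641 = (-0.5774, -0.5774, 0.0000, 0.5774).
r_{12} = q_1·w_2 = -3.4641.

r_{12} = -3.4641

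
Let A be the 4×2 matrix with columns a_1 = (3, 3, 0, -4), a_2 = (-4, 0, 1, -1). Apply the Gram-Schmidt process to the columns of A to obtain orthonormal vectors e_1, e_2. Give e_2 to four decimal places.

e_2 = (-0.8205, 0.1758, 0.2491, -0.4835)

e_1 = a_1/‖a_1‖ = (3, 3, 0, -4)/5.8310 = (0.5145, 0.5145, 0.0000, -0.6860).
r_{12} = e_1·a_2 = -1.3720.
u_2 = a_2 + 1.3720·e_1 = (-3.2941, 0.7059, 1.0000, -1.9412).
‖u_2‖ = 4.0147, so e_2 = (-0.8205, 0.1758, 0.2491, -0.4835).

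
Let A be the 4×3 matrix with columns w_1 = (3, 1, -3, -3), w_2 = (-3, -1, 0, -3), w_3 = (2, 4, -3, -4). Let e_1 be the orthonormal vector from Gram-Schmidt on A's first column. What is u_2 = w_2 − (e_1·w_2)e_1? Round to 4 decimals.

u_2 = (-2.8929, -0.9643, -0.1071, -3.1071)

e_1 = w_1/‖w_1‖ = (3, 1, -3, -3)/5.2915 = (0.5669, 0.1890, -0.5669, -0.5669).
r_{12} = e_1·w_2 = -0.1890.
u_2 = w_2 + 0.1890·e_1 = (-2.8929, -0.9643, -0.1071, -3.1071).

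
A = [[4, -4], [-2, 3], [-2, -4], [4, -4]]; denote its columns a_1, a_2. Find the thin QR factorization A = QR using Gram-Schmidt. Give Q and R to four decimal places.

Q = [[0.6325, -0.1703], [-0.3162, 0.2554], [-0.3162, -0.9364], [0.6325, -0.1703]], R = [[6.3246, -4.7434], [0.0000, 5.8737]]

q_1 = a_1/‖a_1‖ = (4, -2, -2, 4)/6.3246 = (0.6325, -0.3162, -0.3162, 0.6325).
r_{12} = q_1·a_2 = -4.7434.
u_2 = a_2 + 4.7434·q_1 = (-1.0000, 1.5000, -5.5000, -1.0000).
‖u_2‖ = 5.8737, so q_2 = (-0.1703, 0.2554, -0.9364, -0.1703).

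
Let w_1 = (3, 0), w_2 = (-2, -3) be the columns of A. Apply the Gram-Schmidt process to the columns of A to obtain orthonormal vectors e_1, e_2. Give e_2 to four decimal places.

e_2 = (0.0000, -1.0000)

w_1 = (3, 0); ‖w_1‖ = 3.0000, so e_1 = (1.0000, 0.0000).
e_1·w_2 = 1.0000·(-2) + 0.0000·(-3) = -2.0000.
u_2 = w_2 + 2.0000·e_1 = (0.0000, -3.0000).
‖u_2‖ = 3.0000, so e_2 = (0.0000, -1.0000).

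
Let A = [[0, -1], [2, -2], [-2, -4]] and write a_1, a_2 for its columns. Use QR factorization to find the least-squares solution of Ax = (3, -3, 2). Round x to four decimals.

a_1 = (0, 2, -2); ‖a_1‖ = 2.8284, so q_1 = (0.0000, 0.7071, -0.7071).
q_1·a_2 = 0.0000·(-1) + 0.7071·(-2) + (-0.7071)·(-4) = 1.4142.
u_2 = a_2 − 1.4142·q_1 = (-1.0000, -3.0000, -3.0000).
‖u_2‖ = 4.3589, so q_2 = (-0.2294, -0.6882, -0.6882).
Qᵀb = (-3.5355, 0.0000).
Back-substitute: x_2 = 0.0000/4.3589 = 0.0000.
x_1 = (-3.5355 − 1.4142·0.0000)/2.8284 = -1.2500.

x = (-1.2500, 0.0000)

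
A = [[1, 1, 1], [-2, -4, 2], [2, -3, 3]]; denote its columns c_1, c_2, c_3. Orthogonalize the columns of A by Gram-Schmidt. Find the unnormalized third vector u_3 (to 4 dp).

q_1 = c_1/‖c_1‖ = (1, -2, 2)/3.0000 = (0.3333, -0.6667, 0.6667).
r_{12} = q_1·c_2 = 1.0000.
u_2 = c_2 − 1.0000·q_1 = (0.6667, -3.3333, -3.6667).
‖u_2‖ = 5.0000, so q_2 = (0.1333, -0.6667, -0.7333).
r_{13} = q_1·c_3 = 1.0000; r_{23} = q_2·c_3 = -3.4000.
u_3 = c_3 − 1.0000·q_1 + 3.4000·q_2 = (1.1200, 0.4000, -0.1600).

u_3 = (1.1200, 0.4000, -0.1600)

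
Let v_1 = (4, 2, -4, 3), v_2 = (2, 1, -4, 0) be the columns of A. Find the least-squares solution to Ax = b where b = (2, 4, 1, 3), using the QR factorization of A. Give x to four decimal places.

v_1 = (4, 2, -4, 3); ‖v_1‖ = 6.7082, so e_1 = (0.5963, 0.2981, -0.5963, 0.4472).
e_1·v_2 = 0.5963·2 + 0.2981·1 + (-0.5963)·(-4) + 0.4472·0 = 3.8759.
u_2 = v_2 − 3.8759·e_1 = (-0.3111, -0.1556, -1.6889, -1.7333).
‖u_2‖ = 2.4449, so e_2 = (-0.1272, -0.0636, -0.6908, -0.7089).
Qᵀb = (3.1305, -3.3266).
Back-substitute: x_2 = -3.3266/2.4449 = -1.3606.
x_1 = (3.1305 − 3.8759·(-1.3606))/6.7082 = 1.2528.

x = (1.2528, -1.3606)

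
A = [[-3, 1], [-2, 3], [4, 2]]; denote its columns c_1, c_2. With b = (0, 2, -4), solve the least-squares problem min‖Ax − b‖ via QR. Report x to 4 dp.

c_1 = (-3, -2, 4); ‖c_1‖ = 5.3852, so e_1 = (-0.5571, -0.3714, 0.7428).
e_1·c_2 = (-0.5571)·1 + (-0.3714)·3 + 0.7428·2 = -0.1857.
u_2 = c_2 + 0.1857·e_1 = (0.8966, 2.9310, 2.1379).
‖u_2‖ = 3.7370, so e_2 = (0.2399, 0.7843, 0.5721).
Qᵀb = (-3.7139, -0.7197).
Back-substitute: x_2 = -0.7197/3.7370 = -0.1926.
x_1 = (-3.7139 + 0.1857·(-0.1926))/5.3852 = -0.6963.

x = (-0.6963, -0.1926)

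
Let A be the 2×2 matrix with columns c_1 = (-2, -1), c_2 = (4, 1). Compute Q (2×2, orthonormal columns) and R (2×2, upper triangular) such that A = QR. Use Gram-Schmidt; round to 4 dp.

c_1 = (-2, -1); ‖c_1‖ = 2.2361, so q_1 = (-0.8944, -0.4472).
q_1·c_2 = (-0.8944)·4 + (-0.4472)·1 = -4.0249.
u_2 = c_2 + 4.0249·q_1 = (0.4000, -0.8000).
‖u_2‖ = 0.8944, so q_2 = (0.4472, -0.8944).

Q = [[-0.8944, 0.4472], [-0.4472, -0.8944]], R = [[2.2361, -4.0249], [0.0000, 0.8944]]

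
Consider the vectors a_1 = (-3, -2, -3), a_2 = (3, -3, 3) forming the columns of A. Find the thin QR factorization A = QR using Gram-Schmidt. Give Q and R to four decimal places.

a_1 = (-3, -2, -3); ‖a_1‖ = 4.6904, so q_1 = (-0.6396, -0.4264, -0.6396).
q_1·a_2 = (-0.6396)·3 + (-0.4264)·(-3) + (-0.6396)·3 = -2.5584.
u_2 = a_2 + 2.5584·q_1 = (1.3636, -4.0909, 1.3636).
‖u_2‖ = 4.5227, so q_2 = (0.3015, -0.9045, 0.3015).

Q = [[-0.6396, 0.3015], [-0.4264, -0.9045], [-0.6396, 0.3015]], R = [[4.6904, -2.5584], [0.0000, 4.5227]]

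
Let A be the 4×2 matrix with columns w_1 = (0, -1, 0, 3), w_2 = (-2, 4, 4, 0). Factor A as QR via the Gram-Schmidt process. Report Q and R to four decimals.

Q = [[0.0000, -0.3410], [-0.3162, 0.6138], [0.0000, 0.6820], [0.9487, 0.2046]], R = [[3.1623, -1.2649], [0.0000, 5.8652]]

e_1 = w_1/‖w_1‖ = (0, -1, 0, 3)/3.1623 = (0.0000, -0.3162, 0.0000, 0.9487).
r_{12} = e_1·w_2 = -1.2649.
u_2 = w_2 + 1.2649·e_1 = (-2.0000, 3.6000, 4.0000, 1.2000).
‖u_2‖ = 5.8652, so e_2 = (-0.3410, 0.6138, 0.6820, 0.2046).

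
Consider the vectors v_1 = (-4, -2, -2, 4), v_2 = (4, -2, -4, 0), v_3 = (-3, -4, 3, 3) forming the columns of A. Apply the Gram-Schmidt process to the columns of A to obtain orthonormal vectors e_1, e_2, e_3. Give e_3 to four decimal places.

v_1 = (-4, -2, -2, 4); ‖v_1‖ = 6.3246, so e_1 = (-0.6325, -0.3162, -0.3162, 0.6325).
e_1·v_2 = (-0.6325)·4 + (-0.3162)·(-2) + (-0.3162)·(-4) + 0.6325·0 = -0.6325.
u_2 = v_2 + 0.6325·e_1 = (3.6000, -2.2000, -4.2000, 0.4000).
‖u_2‖ = 5.9666, so e_2 = (0.6034, -0.3687, -0.7039, 0.0670).
e_1·v_3 = (-0.6325)·(-3) + (-0.3162)·(-4) + (-0.3162)·3 + 0.6325·3 = 4.1110; e_2·v_3 = 0.6034·(-3) + (-0.3687)·(-4) + (-0.7039)·3 + 0.0670·3 = -2.2458.
u_3 = v_3 − 4.1110·e_1 + 2.2458·e_2 = (0.9551, -3.5281, 2.7191, 0.5506).
‖u_3‖ = 4.5887, so e_3 = (0.2081, -0.7689, 0.5926, 0.1200).

e_3 = (0.2081, -0.7689, 0.5926, 0.1200)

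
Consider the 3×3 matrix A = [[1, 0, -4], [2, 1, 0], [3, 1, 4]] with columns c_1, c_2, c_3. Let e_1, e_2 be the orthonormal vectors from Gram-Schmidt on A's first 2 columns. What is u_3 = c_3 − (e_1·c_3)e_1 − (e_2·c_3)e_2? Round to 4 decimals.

c_1 = (1, 2, 3); ‖c_1‖ = 3.7417, so e_1 = (0.2673, 0.5345, 0.8018).
e_1·c_2 = 0.2673·0 + 0.5345·1 + 0.8018·1 = 1.3363.
u_2 = c_2 − 1.3363·e_1 = (-0.3571, 0.2857, -0.0714).
‖u_2‖ = 0.4629, so e_2 = (-0.7715, 0.6172, -0.1543).
e_1·c_3 = 0.2673·(-4) + 0.5345·0 + 0.8018·4 = 2.1381; e_2·c_3 = (-0.7715)·(-4) + 0.6172·0 + (-0.1543)·4 = 2.4689.
u_3 = c_3 − 2.1381·e_1 − 2.4689·e_2 = (-2.6667, -2.6667, 2.6667).

u_3 = (-2.6667, -2.6667, 2.6667)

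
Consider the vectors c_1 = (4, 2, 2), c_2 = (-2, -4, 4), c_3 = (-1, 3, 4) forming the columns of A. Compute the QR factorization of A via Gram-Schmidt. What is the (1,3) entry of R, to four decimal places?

e_1 = c_1/‖c_1‖ = (4, 2, 2)/4.8990 = (0.8165, 0.4082, 0.4082).
r_{13} = e_1·c_3 = 2.0412.

r_{13} = 2.0412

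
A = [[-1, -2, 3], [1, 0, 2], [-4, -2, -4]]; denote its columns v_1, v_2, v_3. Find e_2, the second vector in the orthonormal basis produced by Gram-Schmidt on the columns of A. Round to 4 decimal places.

e_2 = (-0.9239, -0.3553, 0.1421)

v_1 = (-1, 1, -4); ‖v_1‖ = 4.2426, so e_1 = (-0.2357, 0.2357, -0.9428).
e_1·v_2 = (-0.2357)·(-2) + 0.2357·0 + (-0.9428)·(-2) = 2.3570.
u_2 = v_2 − 2.3570·e_1 = (-1.4444, -0.5556, 0.2222).
‖u_2‖ = 1.5635, so e_2 = (-0.9239, -0.3553, 0.1421).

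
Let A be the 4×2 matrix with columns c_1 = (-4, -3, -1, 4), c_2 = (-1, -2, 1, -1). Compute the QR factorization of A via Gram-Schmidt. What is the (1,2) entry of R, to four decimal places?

r_{12} = 0.7715

c_1 = (-4, -3, -1, 4); ‖c_1‖ = 6.4807, so e_1 = (-0.6172, -0.4629, -0.1543, 0.6172).
r_{12} = e_1·c_2 = 0.7715.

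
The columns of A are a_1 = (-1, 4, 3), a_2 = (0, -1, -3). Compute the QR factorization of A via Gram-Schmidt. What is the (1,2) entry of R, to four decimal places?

q_1 = a_1/‖a_1‖ = (-1, 4, 3)/5.0990 = (-0.1961, 0.7845, 0.5883).
r_{12} = q_1·a_2 = -2.5495.

r_{12} = -2.5495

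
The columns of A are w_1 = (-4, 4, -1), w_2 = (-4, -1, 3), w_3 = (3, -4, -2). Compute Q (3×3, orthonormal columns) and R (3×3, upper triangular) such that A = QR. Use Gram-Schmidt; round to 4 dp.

e_1 = w_1/‖w_1‖ = (-4, 4, -1)/5.7446 = (-0.6963, 0.6963, -0.1741).
r_{12} = e_1·w_2 = 1.5667.
u_2 = w_2 − 1.5667·e_1 = (-2.9091, -2.0909, 3.2727).
‖u_2‖ = 4.8524, so e_2 = (-0.5995, -0.4309, 0.6745).
r_{13} = e_1·w_3 = -4.5260; r_{23} = e_2·w_3 = -1.4239.
u_3 = w_3 + 4.5260·e_1 + 1.4239·e_2 = (-1.0051, -1.4620, -1.8275).
‖u_3‖ = 2.5471, so e_3 = (-0.3946, -0.5740, -0.7175).

Q = [[-0.6963, -0.5995, -0.3946], [0.6963, -0.4309, -0.5740], [-0.1741, 0.6745, -0.7175]], R = [[5.7446, 1.5667, -4.5260], [0.0000, 4.8524, -1.4239], [0.0000, 0.0000, 2.5471]]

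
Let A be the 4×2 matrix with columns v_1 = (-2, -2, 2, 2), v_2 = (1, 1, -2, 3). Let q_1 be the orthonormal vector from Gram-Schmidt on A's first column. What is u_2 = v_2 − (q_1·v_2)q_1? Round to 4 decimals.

q_1 = v_1/‖v_1‖ = (-2, -2, 2, 2)/4.0000 = (-0.5000, -0.5000, 0.5000, 0.5000).
r_{12} = q_1·v_2 = -0.5000.
u_2 = v_2 + 0.5000·q_1 = (0.7500, 0.7500, -1.7500, 3.2500).

u_2 = (0.7500, 0.7500, -1.7500, 3.2500)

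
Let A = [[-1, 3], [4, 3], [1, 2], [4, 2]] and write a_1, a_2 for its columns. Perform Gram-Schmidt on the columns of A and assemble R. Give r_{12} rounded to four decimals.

e_1 = a_1/‖a_1‖ = (-1, 4, 1, 4)/5.8310 = (-0.1715, 0.6860, 0.1715, 0.6860).
r_{12} = e_1·a_2 = 3.2585.

r_{12} = 3.2585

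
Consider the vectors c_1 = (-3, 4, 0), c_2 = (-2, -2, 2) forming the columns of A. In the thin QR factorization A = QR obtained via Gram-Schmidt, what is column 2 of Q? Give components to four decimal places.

e_2 = (-0.6510, -0.4882, 0.5812)

e_1 = c_1/‖c_1‖ = (-3, 4, 0)/5.0000 = (-0.6000, 0.8000, 0.0000).
r_{12} = e_1·c_2 = -0.4000.
u_2 = c_2 + 0.4000·e_1 = (-2.2400, -1.6800, 2.0000).
‖u_2‖ = 3.4409, so e_2 = (-0.6510, -0.4882, 0.5812).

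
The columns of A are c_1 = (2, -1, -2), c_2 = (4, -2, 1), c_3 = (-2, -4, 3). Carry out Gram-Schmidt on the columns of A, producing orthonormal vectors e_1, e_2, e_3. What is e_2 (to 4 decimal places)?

c_1 = (2, -1, -2); ‖c_1‖ = 3.0000, so e_1 = (0.6667, -0.3333, -0.6667).
e_1·c_2 = 0.6667·4 + (-0.3333)·(-2) + (-0.6667)·1 = 2.6667.
u_2 = c_2 − 2.6667·e_1 = (2.2222, -1.1111, 2.7778).
‖u_2‖ = 3.7268, so e_2 = (0.5963, -0.2981, 0.7454).

e_2 = (0.5963, -0.2981, 0.7454)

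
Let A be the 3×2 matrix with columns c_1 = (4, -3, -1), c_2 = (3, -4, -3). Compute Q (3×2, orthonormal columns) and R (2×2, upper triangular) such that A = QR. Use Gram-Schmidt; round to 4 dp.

Q = [[0.7845, -0.4726], [-0.5883, -0.3623], [-0.1961, -0.8034]], R = [[5.0990, 5.2951], [0.0000, 2.4416]]

c_1 = (4, -3, -1); ‖c_1‖ = 5.0990, so q_1 = (0.7845, -0.5883, -0.1961).
q_1·c_2 = 0.7845·3 + (-0.5883)·(-4) + (-0.1961)·(-3) = 5.2951.
u_2 = c_2 − 5.2951·q_1 = (-1.1538, -0.8846, -1.9615).
‖u_2‖ = 2.4416, so q_2 = (-0.4726, -0.3623, -0.8034).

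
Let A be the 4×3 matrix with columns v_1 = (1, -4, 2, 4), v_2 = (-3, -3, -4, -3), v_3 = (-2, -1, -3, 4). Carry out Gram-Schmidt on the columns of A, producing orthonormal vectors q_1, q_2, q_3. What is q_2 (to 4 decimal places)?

q_2 = (-0.4288, -0.6646, -0.5403, -0.2873)

v_1 = (1, -4, 2, 4); ‖v_1‖ = 6.0828, so q_1 = (0.1644, -0.6576, 0.3288, 0.6576).
q_1·v_2 = 0.1644·(-3) + (-0.6576)·(-3) + 0.3288·(-4) + 0.6576·(-3) = -1.8084.
u_2 = v_2 + 1.8084·q_1 = (-2.7027, -4.1892, -3.4054, -1.8108).
‖u_2‖ = 6.3032, so q_2 = (-0.4288, -0.6646, -0.5403, -0.2873).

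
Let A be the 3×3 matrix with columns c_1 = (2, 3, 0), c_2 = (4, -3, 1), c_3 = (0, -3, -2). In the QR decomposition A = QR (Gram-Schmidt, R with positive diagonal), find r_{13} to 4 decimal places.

c_1 = (2, 3, 0); ‖c_1‖ = 3.6056, so q_1 = (0.5547, 0.8321, 0.0000).
r_{13} = q_1·c_3 = -2.4962.

r_{13} = -2.4962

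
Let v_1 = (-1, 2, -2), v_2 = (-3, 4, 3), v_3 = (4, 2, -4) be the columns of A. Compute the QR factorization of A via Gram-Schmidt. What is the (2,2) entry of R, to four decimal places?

r_{22} = 5.5877

e_1 = v_1/‖v_1‖ = (-1, 2, -2)/3.0000 = (-0.3333, 0.6667, -0.6667).
r_{12} = e_1·v_2 = 1.6667.
u_2 = v_2 − 1.6667·e_1 = (-2.4444, 2.8889, 4.1111).
r_{22} = ‖u_2‖ = 5.5877.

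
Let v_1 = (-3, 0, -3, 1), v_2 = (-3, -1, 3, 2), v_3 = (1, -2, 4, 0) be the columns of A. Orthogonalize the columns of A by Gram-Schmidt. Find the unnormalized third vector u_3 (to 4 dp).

q_1 = v_1/‖v_1‖ = (-3, 0, -3, 1)/4.3589 = (-0.6882, 0.0000, -0.6882, 0.2294).
r_{12} = q_1·v_2 = 0.4588.
u_2 = v_2 − 0.4588·q_1 = (-2.6842, -1.0000, 3.3158, 1.8947).
‖u_2‖ = 4.7738, so q_2 = (-0.5623, -0.2095, 0.6946, 0.3969).
r_{13} = q_1·v_3 = -3.4412; r_{23} = q_2·v_3 = 2.6350.
u_3 = v_3 + 3.4412·q_1 − 2.6350·q_2 = (0.1132, -1.4480, -0.1986, -0.2564).

u_3 = (0.1132, -1.4480, -0.1986, -0.2564)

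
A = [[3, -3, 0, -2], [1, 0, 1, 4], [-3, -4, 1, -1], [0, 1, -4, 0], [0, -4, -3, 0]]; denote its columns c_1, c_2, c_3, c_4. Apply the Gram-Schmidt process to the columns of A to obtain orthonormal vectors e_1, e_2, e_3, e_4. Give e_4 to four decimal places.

c_1 = (3, 1, -3, 0, 0); ‖c_1‖ = 4.3589, so e_1 = (0.6882, 0.2294, -0.6882, 0.0000, 0.0000).
e_1·c_2 = 0.6882·(-3) + 0.2294·0 + (-0.6882)·(-4) + 0.0000·1 + 0.0000·(-4) = 0.6882.
u_2 = c_2 − 0.6882·e_1 = (-3.4737, -0.1579, -3.5263, 1.0000, -4.0000).
‖u_2‖ = 6.4441, so e_2 = (-0.5390, -0.0245, -0.5472, 0.1552, -0.6207).
e_1·c_3 = 0.6882·0 + 0.2294·1 + (-0.6882)·1 + 0.0000·(-4) + 0.0000·(-3) = -0.4588; e_2·c_3 = (-0.5390)·0 + (-0.0245)·1 + (-0.5472)·1 + 0.1552·(-4) + (-0.6207)·(-3) = 0.6697.
u_3 = c_3 + 0.4588·e_1 − 0.6697·e_2 = (0.6768, 1.1217, 1.0507, -4.1039, -2.5843).
‖u_3‖ = 5.1323, so e_3 = (0.1319, 0.2185, 0.2047, -0.7996, -0.5035).
e_1·c_4 = 0.6882·(-2) + 0.2294·4 + (-0.6882)·(-1) + 0.0000·0 + 0.0000·0 = 0.2294; e_2·c_4 = (-0.5390)·(-2) + (-0.0245)·4 + (-0.5472)·(-1) + 0.1552·0 + (-0.6207)·0 = 1.5273; e_3·c_4 = 0.1319·(-2) + 0.2185·4 + 0.2047·(-1) + (-0.7996)·0 + (-0.5035)·0 = 0.4057.
u_4 = c_4 − 0.2294·e_1 − 1.5273·e_2 − 0.4057·e_3 = (-1.3881, 3.8961, -0.0894, 0.0874, 1.1523).
‖u_4‖ = 4.2954, so e_4 = (-0.3232, 0.9071, -0.0208, 0.0204, 0.2683).

e_4 = (-0.3232, 0.9071, -0.0208, 0.0204, 0.2683)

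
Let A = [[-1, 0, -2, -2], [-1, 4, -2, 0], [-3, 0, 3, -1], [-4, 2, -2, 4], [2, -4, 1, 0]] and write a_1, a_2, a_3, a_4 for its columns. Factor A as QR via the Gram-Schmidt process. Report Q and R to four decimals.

Q = [[-0.1796, -0.1342, -0.5841, -0.7788], [-0.1796, 0.6981, 0.0045, -0.1221], [-0.5388, -0.4027, 0.6421, -0.3003], [-0.7184, -0.1208, -0.4459, 0.5192], [0.3592, -0.5638, -0.2185, 0.1375]], R = [[5.5678, -3.5921, 0.8980, -1.9757], [0.0000, 4.8059, -2.6580, 0.1879], [0.0000, 0.0000, 3.7588, -1.2574], [0.0000, 0.0000, 0.0000, 3.9345]]

a_1 = (-1, -1, -3, -4, 2); ‖a_1‖ = 5.5678, so q_1 = (-0.1796, -0.1796, -0.5388, -0.7184, 0.3592).
q_1·a_2 = (-0.1796)·0 + (-0.1796)·4 + (-0.5388)·0 + (-0.7184)·2 + 0.3592·(-4) = -3.5921.
u_2 = a_2 + 3.5921·q_1 = (-0.6452, 3.3548, -1.9355, -0.5806, -2.7097).
‖u_2‖ = 4.8059, so q_2 = (-0.1342, 0.6981, -0.4027, -0.1208, -0.5638).
q_1·a_3 = (-0.1796)·(-2) + (-0.1796)·(-2) + (-0.5388)·3 + (-0.7184)·(-2) + 0.3592·1 = 0.8980; q_2·a_3 = (-0.1342)·(-2) + 0.6981·(-2) + (-0.4027)·3 + (-0.1208)·(-2) + (-0.5638)·1 = -2.6580.
u_3 = a_3 − 0.8980·q_1 + 2.6580·q_2 = (-2.1955, 0.0168, 2.4134, -1.6760, -0.8212).
‖u_3‖ = 3.7588, so q_3 = (-0.5841, 0.0045, 0.6421, -0.4459, -0.2185).
q_1·a_4 = (-0.1796)·(-2) + (-0.1796)·0 + (-0.5388)·(-1) + (-0.7184)·4 + 0.3592·0 = -1.9757; q_2·a_4 = (-0.1342)·(-2) + 0.6981·0 + (-0.4027)·(-1) + (-0.1208)·4 + (-0.5638)·0 = 0.1879; q_3·a_4 = (-0.5841)·(-2) + 0.0045·0 + 0.6421·(-1) + (-0.4459)·4 + (-0.2185)·0 = -1.2574.
u_4 = a_4 + 1.9757·q_1 − 0.1879·q_2 + 1.2574·q_3 = (-3.0641, -0.4804, -1.1815, 2.0427, 0.5409).
‖u_4‖ = 3.9345, so q_4 = (-0.7788, -0.1221, -0.3003, 0.5192, 0.1375).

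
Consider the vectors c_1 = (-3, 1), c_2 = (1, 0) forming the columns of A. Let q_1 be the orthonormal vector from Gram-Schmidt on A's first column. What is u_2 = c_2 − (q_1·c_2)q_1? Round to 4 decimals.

u_2 = (0.1000, 0.3000)

c_1 = (-3, 1); ‖c_1‖ = 3.1623, so q_1 = (-0.9487, 0.3162).
q_1·c_2 = (-0.9487)·1 + 0.3162·0 = -0.9487.
u_2 = c_2 + 0.9487·q_1 = (0.1000, 0.3000).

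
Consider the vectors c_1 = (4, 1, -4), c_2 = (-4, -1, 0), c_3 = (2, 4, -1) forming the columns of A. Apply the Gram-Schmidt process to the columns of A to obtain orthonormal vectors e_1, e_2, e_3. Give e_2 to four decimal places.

c_1 = (4, 1, -4); ‖c_1‖ = 5.7446, so e_1 = (0.6963, 0.1741, -0.6963).
e_1·c_2 = 0.6963·(-4) + 0.1741·(-1) + (-0.6963)·0 = -2.9593.
u_2 = c_2 + 2.9593·e_1 = (-1.9394, -0.4848, -2.0606).
‖u_2‖ = 2.8710, so e_2 = (-0.6755, -0.1689, -0.7177).

e_2 = (-0.6755, -0.1689, -0.7177)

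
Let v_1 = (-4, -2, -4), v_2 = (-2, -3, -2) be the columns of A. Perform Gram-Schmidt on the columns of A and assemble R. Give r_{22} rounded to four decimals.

r_{22} = 1.8856

v_1 = (-4, -2, -4); ‖v_1‖ = 6.0000, so q_1 = (-0.6667, -0.3333, -0.6667).
q_1·v_2 = (-0.6667)·(-2) + (-0.3333)·(-3) + (-0.6667)·(-2) = 3.6667.
u_2 = v_2 − 3.6667·q_1 = (0.4444, -1.7778, 0.4444).
r_{22} = ‖u_2‖ = 1.8856.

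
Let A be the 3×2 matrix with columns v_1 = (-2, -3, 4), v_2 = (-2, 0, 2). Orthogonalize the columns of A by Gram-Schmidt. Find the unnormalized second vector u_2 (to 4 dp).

u_2 = (-1.1724, 1.2414, 0.3448)

v_1 = (-2, -3, 4); ‖v_1‖ = 5.3852, so q_1 = (-0.3714, -0.5571, 0.7428).
q_1·v_2 = (-0.3714)·(-2) + (-0.5571)·0 + 0.7428·2 = 2.2283.
u_2 = v_2 − 2.2283·q_1 = (-1.1724, 1.2414, 0.3448).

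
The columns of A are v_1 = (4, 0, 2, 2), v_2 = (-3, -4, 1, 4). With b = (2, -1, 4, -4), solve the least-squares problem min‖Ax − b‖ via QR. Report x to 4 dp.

v_1 = (4, 0, 2, 2); ‖v_1‖ = 4.8990, so e_1 = (0.8165, 0.0000, 0.4082, 0.4082).
e_1·v_2 = 0.8165·(-3) + 0.0000·(-4) + 0.4082·1 + 0.4082·4 = -0.4082.
u_2 = v_2 + 0.4082·e_1 = (-2.6667, -4.0000, 1.1667, 4.1667).
‖u_2‖ = 6.4679, so e_2 = (-0.4123, -0.6184, 0.1804, 0.6442).
Qᵀb = (1.6330, -2.0615).
Back-substitute: x_2 = -2.0615/6.4679 = -0.3187.
x_1 = (1.6330 + 0.4082·(-0.3187))/4.8990 = 0.3068.

x = (0.3068, -0.3187)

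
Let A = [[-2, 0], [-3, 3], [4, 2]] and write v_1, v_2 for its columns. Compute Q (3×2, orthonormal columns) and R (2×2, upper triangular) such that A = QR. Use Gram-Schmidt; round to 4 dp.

v_1 = (-2, -3, 4); ‖v_1‖ = 5.3852, so q_1 = (-0.3714, -0.5571, 0.7428).
q_1·v_2 = (-0.3714)·0 + (-0.5571)·3 + 0.7428·2 = -0.1857.
u_2 = v_2 + 0.1857·q_1 = (-0.0690, 2.8966, 2.1379).
‖u_2‖ = 3.6008, so q_2 = (-0.0192, 0.8044, 0.5937).

Q = [[-0.3714, -0.0192], [-0.5571, 0.8044], [0.7428, 0.5937]], R = [[5.3852, -0.1857], [0.0000, 3.6008]]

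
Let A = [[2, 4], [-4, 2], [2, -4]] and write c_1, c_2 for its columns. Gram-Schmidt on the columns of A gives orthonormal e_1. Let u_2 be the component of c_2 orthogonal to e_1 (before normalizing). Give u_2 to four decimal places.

c_1 = (2, -4, 2); ‖c_1‖ = 4.8990, so e_1 = (0.4082, -0.8165, 0.4082).
e_1·c_2 = 0.4082·4 + (-0.8165)·2 + 0.4082·(-4) = -1.6330.
u_2 = c_2 + 1.6330·e_1 = (4.6667, 0.6667, -3.3333).

u_2 = (4.6667, 0.6667, -3.3333)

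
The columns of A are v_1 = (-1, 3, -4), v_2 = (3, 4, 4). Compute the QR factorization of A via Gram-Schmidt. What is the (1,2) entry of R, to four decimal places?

r_{12} = -1.3728

v_1 = (-1, 3, -4); ‖v_1‖ = 5.0990, so q_1 = (-0.1961, 0.5883, -0.7845).
r_{12} = q_1·v_2 = -1.3728.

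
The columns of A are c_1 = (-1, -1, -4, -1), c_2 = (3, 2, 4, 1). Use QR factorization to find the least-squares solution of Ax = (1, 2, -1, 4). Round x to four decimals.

x = (0.7442, 0.7791)

c_1 = (-1, -1, -4, -1); ‖c_1‖ = 4.3589, so q_1 = (-0.2294, -0.2294, -0.9177, -0.2294).
q_1·c_2 = (-0.2294)·3 + (-0.2294)·2 + (-0.9177)·4 + (-0.2294)·1 = -5.0471.
u_2 = c_2 + 5.0471·q_1 = (1.8421, 0.8421, -0.6316, -0.1579).
‖u_2‖ = 2.1275, so q_2 = (0.8658, 0.3958, -0.2969, -0.0742).
Qᵀb = (-0.6882, 1.6575).
Back-substitute: x_2 = 1.6575/2.1275 = 0.7791.
x_1 = (-0.6882 + 5.0471·0.7791)/4.3589 = 0.7442.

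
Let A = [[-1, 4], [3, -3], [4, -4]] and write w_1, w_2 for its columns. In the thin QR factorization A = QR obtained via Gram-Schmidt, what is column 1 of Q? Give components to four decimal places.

w_1 = (-1, 3, 4); ‖w_1‖ = 5.0990, so e_1 = (-0.1961, 0.5883, 0.7845).

e_1 = (-0.1961, 0.5883, 0.7845)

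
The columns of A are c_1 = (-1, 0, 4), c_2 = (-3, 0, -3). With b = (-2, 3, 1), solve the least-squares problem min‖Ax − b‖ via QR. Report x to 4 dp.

c_1 = (-1, 0, 4); ‖c_1‖ = 4.1231, so e_1 = (-0.2425, 0.0000, 0.9701).
e_1·c_2 = (-0.2425)·(-3) + 0.0000·0 + 0.9701·(-3) = -2.1828.
u_2 = c_2 + 2.1828·e_1 = (-3.5294, 0.0000, -0.8824).
‖u_2‖ = 3.6380, so e_2 = (-0.9701, 0.0000, -0.2425).
Qᵀb = (1.4552, 1.6977).
Back-substitute: x_2 = 1.6977/3.6380 = 0.4667.
x_1 = (1.4552 + 2.1828·0.4667)/4.1231 = 0.6000.

x = (0.6000, 0.4667)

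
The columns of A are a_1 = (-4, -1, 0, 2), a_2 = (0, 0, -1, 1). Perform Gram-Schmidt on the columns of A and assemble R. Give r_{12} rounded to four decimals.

r_{12} = 0.4364

e_1 = a_1/‖a_1‖ = (-4, -1, 0, 2)/4.5826 = (-0.8729, -0.2182, 0.0000, 0.4364).
r_{12} = e_1·a_2 = 0.4364.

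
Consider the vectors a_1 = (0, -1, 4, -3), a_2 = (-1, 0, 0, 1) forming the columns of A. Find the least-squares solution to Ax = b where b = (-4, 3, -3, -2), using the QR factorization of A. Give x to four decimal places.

x = (-0.2791, 0.5814)

a_1 = (0, -1, 4, -3); ‖a_1‖ = 5.0990, so e_1 = (0.0000, -0.1961, 0.7845, -0.5883).
e_1·a_2 = 0.0000·(-1) + (-0.1961)·0 + 0.7845·0 + (-0.5883)·1 = -0.5883.
u_2 = a_2 + 0.5883·e_1 = (-1.0000, -0.1154, 0.4615, 0.6538).
‖u_2‖ = 1.2860, so e_2 = (-0.7776, -0.0897, 0.3589, 0.5084).
Qᵀb = (-1.7650, 0.7477).
Back-substitute: x_2 = 0.7477/1.2860 = 0.5814.
x_1 = (-1.7650 + 0.5883·0.5814)/5.0990 = -0.2791.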